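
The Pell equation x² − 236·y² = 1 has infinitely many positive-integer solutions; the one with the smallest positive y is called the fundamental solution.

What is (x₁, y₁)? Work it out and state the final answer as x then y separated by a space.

d=236: √d = [15; 2,1,3,5,1,6,1,5,3,1,2,30] (ℓ=12, even), read p_11/q_11
step 0: (15, 1)  from 15·(1,0) + (0,1)
step 1: (31, 2)  from 2·(15,1) + (1,0)
step 2: (46, 3)  from 1·(31,2) + (15,1)
step 3: (169, 11)  from 3·(46,3) + (31,2)
step 4: (891, 58)  from 5·(169,11) + (46,3)
…
step 6: (7251, 472)  from 6·(1060,69) + (891,58)
step 7: (8311, 541)  from 1·(7251,472) + (1060,69)
step 8: (48806, 3177)  from 5·(8311,541) + (7251,472)
step 9: (154729, 10072)  from 3·(48806,3177) + (8311,541)
step 10: (203535, 13249)  from 1·(154729,10072) + (48806,3177)
step 11: (561799, 36570)  from 2·(203535,13249) + (154729,10072)
→ (561799, 36570).  Check: 561799²=315618116401, 236·36570²=315618116400, difference 1.

561799 36570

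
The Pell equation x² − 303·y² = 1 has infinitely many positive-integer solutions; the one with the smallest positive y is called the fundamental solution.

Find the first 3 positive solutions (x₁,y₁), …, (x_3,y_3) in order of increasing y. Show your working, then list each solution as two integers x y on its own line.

2524 145
12741151 731960
64317327724 3694933935

[17; 2,2,5,2,2,34] for √303; ℓ=6 ⇒ convergent index 5
step 0: (17, 1)  from 17·(1,0) + (0,1)
step 1: (35, 2)  from 2·(17,1) + (1,0)
…
step 4: (1027, 59)  from 2·(470,27) + (87,5)
step 5: (2524, 145)  from 2·(1027,59) + (470,27)
fundamental: x₁=2524, y₁=145  (since 6370576 − 303·21025 = 1)
(x_2, y_2) = (2524·2524 + 303·145·145, 2524·145 + 145·2524) = (12741151, 731960)
(x_3, y_3) = (2524·12741151 + 303·145·731960, 2524·731960 + 145·12741151) = (64317327724, 3694933935)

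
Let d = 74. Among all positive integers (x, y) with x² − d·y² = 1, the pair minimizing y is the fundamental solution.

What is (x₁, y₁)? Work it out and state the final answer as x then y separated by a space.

3699 430

[8; 1,1,1,1,16] for √74; ℓ=5 ⇒ convergent index 9
a_0=8:  p_0=8·1+0=8,  q_0=8·0+1=1
a_1=1:  p_1=1·8+1=9,  q_1=1·1+0=1
…
a_3=1:  p_3=1·17+9=26,  q_3=1·2+1=3
a_4=1:  p_4=1·26+17=43,  q_4=1·3+2=5
…
a_6=1:  p_6=1·714+43=757,  q_6=1·83+5=88
…
a_8=1:  p_8=1·1471+757=2228,  q_8=1·171+88=259
a_9=1:  p_9=1·2228+1471=3699,  q_9=1·259+171=430
fundamental: x₁=3699, y₁=430  (since 13682601 − 74·184900 = 1)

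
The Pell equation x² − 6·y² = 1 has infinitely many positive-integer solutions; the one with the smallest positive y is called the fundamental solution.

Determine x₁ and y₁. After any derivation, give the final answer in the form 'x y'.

√6 = [2; 2,4, …], period ℓ=2 (even) → k=1
i=0: a=2 ⇒ p=2, q=1
i=1: a=2 ⇒ p=5, q=2
→ (5, 2).  Check: 5²=25, 6·2²=24, difference 1.

5 2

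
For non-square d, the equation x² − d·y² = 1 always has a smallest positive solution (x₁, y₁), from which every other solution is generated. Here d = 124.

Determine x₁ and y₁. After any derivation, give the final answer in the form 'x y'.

√124 = [11; 7,2,1,1,1,…,2,7,22, …], period ℓ=16 (even) → k=15
k=0  a_k=11  p_k/q_k = 11/1
k=1  a_k=7  p_k/q_k = 78/7
k=2  a_k=2  p_k/q_k = 167/15
k=3  a_k=1  p_k/q_k = 245/22
…
k=5  a_k=1  p_k/q_k = 657/59
k=6  a_k=3  p_k/q_k = 2383/214
k=7  a_k=1  p_k/q_k = 3040/273
…
k=10  a_k=3  p_k/q_k = 67292/6043
…
k=14  a_k=2  p_k/q_k = 626251/56239
k=15  a_k=7  p_k/q_k = 4620799/414960
→ (4620799, 414960).  Check: 4620799²=21351783398401, 124·414960²=21351783398400, difference 1.

4620799 414960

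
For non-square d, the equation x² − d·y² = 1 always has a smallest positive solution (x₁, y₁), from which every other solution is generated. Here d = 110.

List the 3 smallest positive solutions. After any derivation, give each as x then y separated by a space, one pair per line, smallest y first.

d=110: √d = [10; 2,20] (ℓ=2, even), read p_1/q_1
a_0=10:  p_0=10·1+0=10,  q_0=10·0+1=1
a_1=2:  p_1=2·10+1=21,  q_1=2·1+0=2
(x₁, y₁) = (21, 2);  21² − 110·2² = 1 ✓
k=2:  x_2 = 21·21+110·2·2 = 881,  y_2 = 21·2+2·21 = 84
k=3:  x_3 = 21·881+110·2·84 = 36981,  y_3 = 21·84+2·881 = 3526

21 2
881 84
36981 3526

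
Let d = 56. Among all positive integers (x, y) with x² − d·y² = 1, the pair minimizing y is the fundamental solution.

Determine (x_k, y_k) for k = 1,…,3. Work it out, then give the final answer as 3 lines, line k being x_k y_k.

15 2
449 60
13455 1798

d=56: √d = [7; 2,14] (ℓ=2, even), read p_1/q_1
k=0  a_k=7  p_k/q_k = 7/1
k=1  a_k=2  p_k/q_k = 15/2
→ (15, 2).  Check: 15²=225, 56·2²=224, difference 1.
(15+2√56)^2 = 449 + 60√56
(15+2√56)^3 = 13455 + 1798√56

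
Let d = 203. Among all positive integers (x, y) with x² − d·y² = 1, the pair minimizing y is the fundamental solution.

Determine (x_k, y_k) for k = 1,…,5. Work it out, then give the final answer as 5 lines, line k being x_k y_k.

57 4
6497 456
740601 51980
84422017 5925264
9623369337 675428116

√203 → a₀=14, period (4,28); ℓ=2 even so k=1
step 0: (14, 1)  from 14·(1,0) + (0,1)
step 1: (57, 4)  from 4·(14,1) + (1,0)
fundamental: x₁=57, y₁=4  (since 3249 − 203·16 = 1)
(x_2, y_2) = (57·57 + 203·4·4, 57·4 + 4·57) = (6497, 456)
(x_3, y_3) = (57·6497 + 203·4·456, 57·456 + 4·6497) = (740601, 51980)
(x_4, y_4) = (57·740601 + 203·4·51980, 57·51980 + 4·740601) = (84422017, 5925264)
(x_5, y_5) = (57·84422017 + 203·4·5925264, 57·5925264 + 4·84422017) = (9623369337, 675428116)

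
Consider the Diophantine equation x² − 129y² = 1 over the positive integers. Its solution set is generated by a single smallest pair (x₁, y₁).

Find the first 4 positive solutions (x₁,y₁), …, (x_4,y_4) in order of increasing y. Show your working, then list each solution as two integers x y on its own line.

d=129: √d = [11; 2,1,3,1,6,1,3,1,2,22] (ℓ=10, even), read p_9/q_9
step 0: (11, 1)  from 11·(1,0) + (0,1)
…
step 5: (1079, 95)  from 6·(159,14) + (125,11)
step 6: (1238, 109)  from 1·(1079,95) + (159,14)
step 7: (4793, 422)  from 3·(1238,109) + (1079,95)
step 8: (6031, 531)  from 1·(4793,422) + (1238,109)
step 9: (16855, 1484)  from 2·(6031,531) + (4793,422)
fundamental: x₁=16855, y₁=1484  (since 284091025 − 129·2202256 = 1)
(x_2, y_2) = (16855·16855 + 129·1484·1484, 16855·1484 + 1484·16855) = (568182049, 50025640)
(x_3, y_3) = (16855·568182049 + 129·1484·50025640, 16855·50025640 + 1484·568182049) = (19153416854935, 1686364322916)
(x_4, y_4) = (16855·19153416854935 + 129·1484·1686364322916, 16855·1686364322916 + 1484·19153416854935) = (645661681611676801, 56847341275472720)

16855 1484
568182049 50025640
19153416854935 1686364322916
645661681611676801 56847341275472720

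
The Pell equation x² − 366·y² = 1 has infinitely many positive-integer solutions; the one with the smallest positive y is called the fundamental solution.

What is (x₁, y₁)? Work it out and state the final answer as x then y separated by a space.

907925 47458

√366 = [19; 7,1,1,1,2,12,2,1,1,1,7,38, …], period ℓ=12 (even) → k=11
k=0  a_k=19  p_k/q_k = 19/1
k=1  a_k=7  p_k/q_k = 134/7
k=2  a_k=1  p_k/q_k = 153/8
k=3  a_k=1  p_k/q_k = 287/15
…
k=7  a_k=2  p_k/q_k = 30055/1571
k=8  a_k=1  p_k/q_k = 44499/2326
…
k=10  a_k=1  p_k/q_k = 119053/6223
k=11  a_k=7  p_k/q_k = 907925/47458
fundamental: x₁=907925, y₁=47458  (since 824327805625 − 366·2252261764 = 1)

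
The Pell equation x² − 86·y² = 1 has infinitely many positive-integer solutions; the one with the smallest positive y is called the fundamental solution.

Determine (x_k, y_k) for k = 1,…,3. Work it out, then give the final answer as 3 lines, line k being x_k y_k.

√86 = [9; 3,1,1,1,8,1,1,1,3,18, …], period ℓ=10 (even) → k=9
step 0: (9, 1)  from 9·(1,0) + (0,1)
step 1: (28, 3)  from 3·(9,1) + (1,0)
…
step 3: (65, 7)  from 1·(37,4) + (28,3)
…
step 5: (881, 95)  from 8·(102,11) + (65,7)
…
step 8: (2847, 307)  from 1·(1864,201) + (983,106)
step 9: (10405, 1122)  from 3·(2847,307) + (1864,201)
(x₁, y₁) = (10405, 1122);  10405² − 86·1122² = 1 ✓
(10405+1122√86)^2 = 216528049 + 23348820√86
(10405+1122√86)^3 = 4505948689285 + 485888943078√86

10405 1122
216528049 23348820
4505948689285 485888943078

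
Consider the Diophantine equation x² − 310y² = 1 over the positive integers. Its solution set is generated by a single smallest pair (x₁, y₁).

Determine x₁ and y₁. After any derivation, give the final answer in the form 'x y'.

[17; 1,1,1,1,5,…,1,1,34] for √310; ℓ=16 ⇒ convergent index 15
step 0: (17, 1)  from 17·(1,0) + (0,1)
…
step 2: (35, 2)  from 1·(18,1) + (17,1)
step 3: (53, 3)  from 1·(35,2) + (18,1)
step 4: (88, 5)  from 1·(53,3) + (35,2)
…
step 12: (181315, 10298)  from 1·(152387,8655) + (28928,1643)
step 13: (333702, 18953)  from 1·(181315,10298) + (152387,8655)
step 14: (515017, 29251)  from 1·(333702,18953) + (181315,10298)
step 15: (848719, 48204)  from 1·(515017,29251) + (333702,18953)
→ (848719, 48204).  Check: 848719²=720323940961, 310·48204²=720323940960, difference 1.

848719 48204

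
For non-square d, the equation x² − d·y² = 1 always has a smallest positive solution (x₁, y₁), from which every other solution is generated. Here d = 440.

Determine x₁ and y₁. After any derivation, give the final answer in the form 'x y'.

d=440: √d = [20; 1,40] (ℓ=2, even), read p_1/q_1
a_0=20:  p_0=20·1+0=20,  q_0=20·0+1=1
a_1=1:  p_1=1·20+1=21,  q_1=1·1+0=1
(x₁, y₁) = (21, 1);  21² − 440·1² = 1 ✓

21 1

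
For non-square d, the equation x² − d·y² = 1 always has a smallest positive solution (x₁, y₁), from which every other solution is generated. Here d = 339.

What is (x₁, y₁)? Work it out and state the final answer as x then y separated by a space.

[18; 2,2,2,1,17,1,2,2,2,36] for √339; ℓ=10 ⇒ convergent index 9
i=0: a=18 ⇒ p=18, q=1
i=1: a=2 ⇒ p=37, q=2
…
i=3: a=2 ⇒ p=221, q=12
i=4: a=1 ⇒ p=313, q=17
…
i=7: a=2 ⇒ p=17252, q=937
i=8: a=2 ⇒ p=40359, q=2192
i=9: a=2 ⇒ p=97970, q=5321
→ (97970, 5321).  Check: 97970²=9598120900, 339·5321²=9598120899, difference 1.

97970 5321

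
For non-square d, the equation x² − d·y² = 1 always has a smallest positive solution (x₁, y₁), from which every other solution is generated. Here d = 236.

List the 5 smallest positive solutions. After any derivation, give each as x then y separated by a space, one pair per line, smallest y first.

561799 36570
631236232801 41089978860
709255768702176199 46168618067101710
796918363201596536611201 51874966922918257173720
895415879055878209574570044999 58286609084610939305810342850

[15; 2,1,3,5,1,6,1,5,3,1,2,30] for √236; ℓ=12 ⇒ convergent index 11
step 0: (15, 1)  from 15·(1,0) + (0,1)
step 1: (31, 2)  from 2·(15,1) + (1,0)
…
step 3: (169, 11)  from 3·(46,3) + (31,2)
…
step 5: (1060, 69)  from 1·(891,58) + (169,11)
…
step 7: (8311, 541)  from 1·(7251,472) + (1060,69)
step 8: (48806, 3177)  from 5·(8311,541) + (7251,472)
step 9: (154729, 10072)  from 3·(48806,3177) + (8311,541)
step 10: (203535, 13249)  from 1·(154729,10072) + (48806,3177)
step 11: (561799, 36570)  from 2·(203535,13249) + (154729,10072)
fundamental: x₁=561799, y₁=36570  (since 315618116401 − 236·1337364900 = 1)
n=2: (561799,36570)∘(561799,36570) = (561799·561799+236·36570·36570, 561799·36570+36570·561799) = (631236232801,41089978860)
n=3: (631236232801,41089978860)∘(561799,36570) = (561799·631236232801+236·36570·41089978860, 561799·41089978860+36570·631236232801) = (709255768702176199,46168618067101710)
n=4: (709255768702176199,46168618067101710)∘(561799,36570) = (561799·709255768702176199+236·36570·46168618067101710, 561799·46168618067101710+36570·709255768702176199) = (796918363201596536611201,51874966922918257173720)
n=5: (796918363201596536611201,51874966922918257173720)∘(561799,36570) = (561799·796918363201596536611201+236·36570·51874966922918257173720, 561799·51874966922918257173720+36570·796918363201596536611201) = (895415879055878209574570044999,58286609084610939305810342850)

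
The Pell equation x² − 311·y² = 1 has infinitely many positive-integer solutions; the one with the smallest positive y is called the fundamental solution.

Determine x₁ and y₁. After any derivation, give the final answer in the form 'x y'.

16883880 957397

[17; 1,1,1,2,1,…,1,1,34] for √311; ℓ=16 ⇒ convergent index 15
i=0: a=17 ⇒ p=17, q=1
i=1: a=1 ⇒ p=18, q=1
i=2: a=1 ⇒ p=35, q=2
…
i=5: a=1 ⇒ p=194, q=11
i=6: a=6 ⇒ p=1305, q=74
i=7: a=3 ⇒ p=4109, q=233
…
i=11: a=1 ⇒ p=1594239, q=90401
…
i=14: a=1 ⇒ p=10724507, q=608131
i=15: a=1 ⇒ p=16883880, q=957397
→ (16883880, 957397).  Check: 16883880²=285065403854400, 311·957397²=285065403854399, difference 1.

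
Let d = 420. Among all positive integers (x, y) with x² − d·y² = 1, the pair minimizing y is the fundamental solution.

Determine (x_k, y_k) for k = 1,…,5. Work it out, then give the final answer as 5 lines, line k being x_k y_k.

√420 = [20; 2,40, …], period ℓ=2 (even) → k=1
k=0  a_k=20  p_k/q_k = 20/1
k=1  a_k=2  p_k/q_k = 41/2
→ (41, 2).  Check: 41²=1681, 420·2²=1680, difference 1.
(41+2√420)^2 = 3361 + 164√420
(41+2√420)^3 = 275561 + 13446√420
(41+2√420)^4 = 22592641 + 1102408√420
(41+2√420)^5 = 1852321001 + 90384010√420

41 2
3361 164
275561 13446
22592641 1102408
1852321001 90384010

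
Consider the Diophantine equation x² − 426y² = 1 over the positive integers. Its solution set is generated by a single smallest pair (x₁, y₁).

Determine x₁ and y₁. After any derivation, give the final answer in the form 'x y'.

88751 4300

d=426: √d = [20; 1,1,1,3,2,6,2,3,1,1,1,40] (ℓ=12, even), read p_11/q_11
k=0  a_k=20  p_k/q_k = 20/1
k=1  a_k=1  p_k/q_k = 21/1
k=2  a_k=1  p_k/q_k = 41/2
k=3  a_k=1  p_k/q_k = 62/3
k=4  a_k=3  p_k/q_k = 227/11
k=5  a_k=2  p_k/q_k = 516/25
k=6  a_k=6  p_k/q_k = 3323/161
k=7  a_k=2  p_k/q_k = 7162/347
…
k=9  a_k=1  p_k/q_k = 31971/1549
k=10  a_k=1  p_k/q_k = 56780/2751
k=11  a_k=1  p_k/q_k = 88751/4300
→ (88751, 4300).  Check: 88751²=7876740001, 426·4300²=7876740000, difference 1.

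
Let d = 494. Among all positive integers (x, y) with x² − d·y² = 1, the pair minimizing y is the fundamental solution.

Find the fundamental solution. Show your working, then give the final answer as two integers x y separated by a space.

√494 → a₀=22, period (4,2,2,1,2,1,2,2,4,44); ℓ=10 even so k=9
step 0: (22, 1)  from 22·(1,0) + (0,1)
step 1: (89, 4)  from 4·(22,1) + (1,0)
step 2: (200, 9)  from 2·(89,4) + (22,1)
step 3: (489, 22)  from 2·(200,9) + (89,4)
step 4: (689, 31)  from 1·(489,22) + (200,9)
step 5: (1867, 84)  from 2·(689,31) + (489,22)
step 6: (2556, 115)  from 1·(1867,84) + (689,31)
step 7: (6979, 314)  from 2·(2556,115) + (1867,84)
step 8: (16514, 743)  from 2·(6979,314) + (2556,115)
step 9: (73035, 3286)  from 4·(16514,743) + (6979,314)
→ (73035, 3286).  Check: 73035²=5334111225, 494·3286²=5334111224, difference 1.

73035 3286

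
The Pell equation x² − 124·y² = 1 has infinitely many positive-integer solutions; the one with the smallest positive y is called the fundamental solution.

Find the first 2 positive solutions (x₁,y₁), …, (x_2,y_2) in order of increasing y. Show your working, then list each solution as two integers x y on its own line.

√124 = [11; 7,2,1,1,1,…,2,7,22, …], period ℓ=16 (even) → k=15
k=0  a_k=11  p_k/q_k = 11/1
…
k=5  a_k=1  p_k/q_k = 657/59
…
k=7  a_k=1  p_k/q_k = 3040/273
k=8  a_k=4  p_k/q_k = 14543/1306
…
k=14  a_k=2  p_k/q_k = 626251/56239
k=15  a_k=7  p_k/q_k = 4620799/414960
(x₁, y₁) = (4620799, 414960);  4620799² − 124·414960² = 1 ✓
(x_2, y_2) = (4620799·4620799 + 124·414960·414960, 4620799·414960 + 414960·4620799) = (42703566796801, 3834893506080)

4620799 414960
42703566796801 3834893506080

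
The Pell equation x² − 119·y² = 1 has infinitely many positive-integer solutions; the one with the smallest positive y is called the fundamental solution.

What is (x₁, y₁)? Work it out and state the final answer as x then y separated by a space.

120 11

[10; 1,9,1,20] for √119; ℓ=4 ⇒ convergent index 3
i=0: a=10 ⇒ p=10, q=1
…
i=2: a=9 ⇒ p=109, q=10
i=3: a=1 ⇒ p=120, q=11
fundamental: x₁=120, y₁=11  (since 14400 − 119·121 = 1)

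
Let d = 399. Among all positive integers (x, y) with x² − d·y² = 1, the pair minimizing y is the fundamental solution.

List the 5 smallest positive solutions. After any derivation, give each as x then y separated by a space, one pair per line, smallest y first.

20 1
799 40
31940 1599
1276801 63920
51040100 2555201

[19; 1,38] for √399; ℓ=2 ⇒ convergent index 1
k=0  a_k=19  p_k/q_k = 19/1
k=1  a_k=1  p_k/q_k = 20/1
→ (20, 1).  Check: 20²=400, 399·1²=399, difference 1.
(x_2, y_2) = (20·20 + 399·1·1, 20·1 + 1·20) = (799, 40)
(x_3, y_3) = (20·799 + 399·1·40, 20·40 + 1·799) = (31940, 1599)
(x_4, y_4) = (20·31940 + 399·1·1599, 20·1599 + 1·31940) = (1276801, 63920)
(x_5, y_5) = (20·1276801 + 399·1·63920, 20·63920 + 1·1276801) = (51040100, 2555201)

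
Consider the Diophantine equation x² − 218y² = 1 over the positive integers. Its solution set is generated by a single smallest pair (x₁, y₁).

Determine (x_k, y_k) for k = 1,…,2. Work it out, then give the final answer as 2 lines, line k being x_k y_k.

126003 8534
31753512017 2150619204

√218 → a₀=14, period (1,3,3,1,28); ℓ=5 odd so k=9
k=0  a_k=14  p_k/q_k = 14/1
…
k=3  a_k=3  p_k/q_k = 192/13
k=4  a_k=1  p_k/q_k = 251/17
k=5  a_k=28  p_k/q_k = 7220/489
…
k=7  a_k=3  p_k/q_k = 29633/2007
k=8  a_k=3  p_k/q_k = 96370/6527
k=9  a_k=1  p_k/q_k = 126003/8534
→ (126003, 8534).  Check: 126003²=15876756009, 218·8534²=15876756008, difference 1.
(x_2, y_2) = (126003·126003 + 218·8534·8534, 126003·8534 + 8534·126003) = (31753512017, 2150619204)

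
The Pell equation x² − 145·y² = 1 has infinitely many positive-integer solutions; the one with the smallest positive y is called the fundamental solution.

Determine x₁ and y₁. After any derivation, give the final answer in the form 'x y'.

289 24

d=145: √d = [12; 24] (ℓ=1, odd), read p_1/q_1
i=0: a=12 ⇒ p=12, q=1
i=1: a=24 ⇒ p=289, q=24
(x₁, y₁) = (289, 24);  289² − 145·24² = 1 ✓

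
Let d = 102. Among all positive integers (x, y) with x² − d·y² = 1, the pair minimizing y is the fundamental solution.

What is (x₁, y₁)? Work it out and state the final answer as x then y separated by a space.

d=102: √d = [10; 10,20] (ℓ=2, even), read p_1/q_1
step 0: (10, 1)  from 10·(1,0) + (0,1)
step 1: (101, 10)  from 10·(10,1) + (1,0)
(x₁, y₁) = (101, 10);  101² − 102·10² = 1 ✓

101 10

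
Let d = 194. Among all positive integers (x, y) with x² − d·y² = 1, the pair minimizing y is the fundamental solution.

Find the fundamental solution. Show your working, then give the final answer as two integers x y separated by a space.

195 14

√194 → a₀=13, period (1,12,1,26); ℓ=4 even so k=3
i=0: a=13 ⇒ p=13, q=1
…
i=2: a=12 ⇒ p=181, q=13
i=3: a=1 ⇒ p=195, q=14
→ (195, 14).  Check: 195²=38025, 194·14²=38024, difference 1.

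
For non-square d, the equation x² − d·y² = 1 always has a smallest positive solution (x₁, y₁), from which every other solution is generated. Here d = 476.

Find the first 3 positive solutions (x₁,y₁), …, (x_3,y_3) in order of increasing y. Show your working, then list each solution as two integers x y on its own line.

28799 1320
1658764801 76029360
95541534979199 4379139075960

√476 = [21; 1,4,2,10,2,4,1,42, …], period ℓ=8 (even) → k=7
k=0  a_k=21  p_k/q_k = 21/1
k=1  a_k=1  p_k/q_k = 22/1
k=2  a_k=4  p_k/q_k = 109/5
k=3  a_k=2  p_k/q_k = 240/11
…
k=6  a_k=4  p_k/q_k = 23541/1079
k=7  a_k=1  p_k/q_k = 28799/1320
→ (28799, 1320).  Check: 28799²=829382401, 476·1320²=829382400, difference 1.
(28799+1320√476)^2 = 1658764801 + 76029360√476
(28799+1320√476)^3 = 95541534979199 + 4379139075960√476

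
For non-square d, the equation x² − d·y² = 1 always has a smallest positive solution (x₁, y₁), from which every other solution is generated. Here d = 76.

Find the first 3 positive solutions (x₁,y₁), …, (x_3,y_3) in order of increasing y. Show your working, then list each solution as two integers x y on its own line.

57799 6630
6681448801 766414740
772362118440199 88596011107890

d=76: √d = [8; 1,2,1,1,5,4,5,1,1,2,1,16] (ℓ=12, even), read p_11/q_11
i=0: a=8 ⇒ p=8, q=1
i=1: a=1 ⇒ p=9, q=1
…
i=3: a=1 ⇒ p=35, q=4
i=4: a=1 ⇒ p=61, q=7
i=5: a=5 ⇒ p=340, q=39
i=6: a=4 ⇒ p=1421, q=163
i=7: a=5 ⇒ p=7445, q=854
i=8: a=1 ⇒ p=8866, q=1017
i=9: a=1 ⇒ p=16311, q=1871
i=10: a=2 ⇒ p=41488, q=4759
i=11: a=1 ⇒ p=57799, q=6630
fundamental: x₁=57799, y₁=6630  (since 3340724401 − 76·43956900 = 1)
(x_2, y_2) = (57799·57799 + 76·6630·6630, 57799·6630 + 6630·57799) = (6681448801, 766414740)
(x_3, y_3) = (57799·6681448801 + 76·6630·766414740, 57799·766414740 + 6630·6681448801) = (772362118440199, 88596011107890)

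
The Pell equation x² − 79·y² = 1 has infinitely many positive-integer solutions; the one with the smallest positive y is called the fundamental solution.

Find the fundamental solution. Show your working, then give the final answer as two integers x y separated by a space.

√79 = [8; 1,7,1,16, …], period ℓ=4 (even) → k=3
k=0  a_k=8  p_k/q_k = 8/1
k=1  a_k=1  p_k/q_k = 9/1
k=2  a_k=7  p_k/q_k = 71/8
k=3  a_k=1  p_k/q_k = 80/9
(x₁, y₁) = (80, 9);  80² − 79·9² = 1 ✓

80 9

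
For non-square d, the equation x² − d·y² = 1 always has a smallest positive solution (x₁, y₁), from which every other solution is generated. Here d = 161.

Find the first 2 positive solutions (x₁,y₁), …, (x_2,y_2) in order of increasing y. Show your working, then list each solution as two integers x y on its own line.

11775 928
277301249 21854400

[12; 1,2,4,1,2,1,4,2,1,24] for √161; ℓ=10 ⇒ convergent index 9
k=0  a_k=12  p_k/q_k = 12/1
…
k=7  a_k=4  p_k/q_k = 3667/289
k=8  a_k=2  p_k/q_k = 8108/639
k=9  a_k=1  p_k/q_k = 11775/928
(x₁, y₁) = (11775, 928);  11775² − 161·928² = 1 ✓
n=2: (11775,928)∘(11775,928) = (11775·11775+161·928·928, 11775·928+928·11775) = (277301249,21854400)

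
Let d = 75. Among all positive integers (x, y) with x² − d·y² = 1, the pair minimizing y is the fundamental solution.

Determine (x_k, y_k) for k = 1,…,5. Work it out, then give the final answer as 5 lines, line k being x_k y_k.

√75 → a₀=8, period (1,1,1,16); ℓ=4 even so k=3
i=0: a=8 ⇒ p=8, q=1
…
i=2: a=1 ⇒ p=17, q=2
i=3: a=1 ⇒ p=26, q=3
(x₁, y₁) = (26, 3);  26² − 75·3² = 1 ✓
(26+3√75)^2 = 1351 + 156√75
(26+3√75)^3 = 70226 + 8109√75
(26+3√75)^4 = 3650401 + 421512√75
(26+3√75)^5 = 189750626 + 21910515√75

26 3
1351 156
70226 8109
3650401 421512
189750626 21910515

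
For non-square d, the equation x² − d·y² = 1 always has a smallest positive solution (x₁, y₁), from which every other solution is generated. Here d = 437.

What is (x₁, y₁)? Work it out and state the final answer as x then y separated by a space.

√437 → a₀=20, period (1,9,2,9,1,40); ℓ=6 even so k=5
step 0: (20, 1)  from 20·(1,0) + (0,1)
step 1: (21, 1)  from 1·(20,1) + (1,0)
…
step 4: (4160, 199)  from 9·(439,21) + (209,10)
step 5: (4599, 220)  from 1·(4160,199) + (439,21)
(x₁, y₁) = (4599, 220);  4599² − 437·220² = 1 ✓

4599 220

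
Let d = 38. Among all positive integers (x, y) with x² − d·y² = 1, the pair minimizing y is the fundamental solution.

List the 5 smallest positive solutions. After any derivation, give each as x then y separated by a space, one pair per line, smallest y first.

37 6
2737 444
202501 32850
14982337 2430456
1108490437 179820894

√38 → a₀=6, period (6,12); ℓ=2 even so k=1
i=0: a=6 ⇒ p=6, q=1
i=1: a=6 ⇒ p=37, q=6
(x₁, y₁) = (37, 6);  37² − 38·6² = 1 ✓
(x_2, y_2) = (37·37 + 38·6·6, 37·6 + 6·37) = (2737, 444)
(x_3, y_3) = (37·2737 + 38·6·444, 37·444 + 6·2737) = (202501, 32850)
(x_4, y_4) = (37·202501 + 38·6·32850, 37·32850 + 6·202501) = (14982337, 2430456)
(x_5, y_5) = (37·14982337 + 38·6·2430456, 37·2430456 + 6·14982337) = (1108490437, 179820894)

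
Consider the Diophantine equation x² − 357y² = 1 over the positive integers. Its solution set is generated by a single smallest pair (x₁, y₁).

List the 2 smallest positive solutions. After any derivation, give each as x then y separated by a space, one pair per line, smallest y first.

√357 = [18; 1,8,2,8,1,36, …], period ℓ=6 (even) → k=5
step 0: (18, 1)  from 18·(1,0) + (0,1)
…
step 4: (3042, 161)  from 8·(359,19) + (170,9)
step 5: (3401, 180)  from 1·(3042,161) + (359,19)
→ (3401, 180).  Check: 3401²=11566801, 357·180²=11566800, difference 1.
n=2: (3401,180)∘(3401,180) = (3401·3401+357·180·180, 3401·180+180·3401) = (23133601,1224360)

3401 180
23133601 1224360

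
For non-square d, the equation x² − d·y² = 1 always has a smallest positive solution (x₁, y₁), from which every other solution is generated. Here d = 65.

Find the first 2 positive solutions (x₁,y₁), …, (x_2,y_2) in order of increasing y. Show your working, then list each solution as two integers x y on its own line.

129 16
33281 4128

√65 → a₀=8, period (16); ℓ=1 odd so k=1
step 0: (8, 1)  from 8·(1,0) + (0,1)
step 1: (129, 16)  from 16·(8,1) + (1,0)
(x₁, y₁) = (129, 16);  129² − 65·16² = 1 ✓
(129+16√65)^2 = 33281 + 4128√65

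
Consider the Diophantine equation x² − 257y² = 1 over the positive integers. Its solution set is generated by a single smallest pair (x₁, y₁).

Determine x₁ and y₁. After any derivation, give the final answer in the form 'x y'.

√257 = [16; 32, …], period ℓ=1 (odd) → k=1
i=0: a=16 ⇒ p=16, q=1
i=1: a=32 ⇒ p=513, q=32
(x₁, y₁) = (513, 32);  513² − 257·32² = 1 ✓

513 32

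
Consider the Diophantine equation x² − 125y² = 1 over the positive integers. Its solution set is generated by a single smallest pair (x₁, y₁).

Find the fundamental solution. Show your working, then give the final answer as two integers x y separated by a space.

930249 83204

[11; 5,1,1,5,22] for √125; ℓ=5 ⇒ convergent index 9
step 0: (11, 1)  from 11·(1,0) + (0,1)
…
step 2: (67, 6)  from 1·(56,5) + (11,1)
…
step 4: (682, 61)  from 5·(123,11) + (67,6)
…
step 6: (76317, 6826)  from 5·(15127,1353) + (682,61)
step 7: (91444, 8179)  from 1·(76317,6826) + (15127,1353)
step 8: (167761, 15005)  from 1·(91444,8179) + (76317,6826)
step 9: (930249, 83204)  from 5·(167761,15005) + (91444,8179)
fundamental: x₁=930249, y₁=83204  (since 865363202001 − 125·6922905616 = 1)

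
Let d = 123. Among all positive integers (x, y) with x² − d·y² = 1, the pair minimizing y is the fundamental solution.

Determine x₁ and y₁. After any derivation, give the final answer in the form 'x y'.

[11; 11,22] for √123; ℓ=2 ⇒ convergent index 1
a_0=11:  p_0=11·1+0=11,  q_0=11·0+1=1
a_1=11:  p_1=11·11+1=122,  q_1=11·1+0=11
fundamental: x₁=122, y₁=11  (since 14884 − 123·121 = 1)

122 11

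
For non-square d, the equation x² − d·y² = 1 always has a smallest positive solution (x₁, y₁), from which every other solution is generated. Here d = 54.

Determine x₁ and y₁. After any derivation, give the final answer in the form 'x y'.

485 66

d=54: √d = [7; 2,1,6,1,2,14] (ℓ=6, even), read p_5/q_5
k=0  a_k=7  p_k/q_k = 7/1
k=1  a_k=2  p_k/q_k = 15/2
k=2  a_k=1  p_k/q_k = 22/3
k=3  a_k=6  p_k/q_k = 147/20
k=4  a_k=1  p_k/q_k = 169/23
k=5  a_k=2  p_k/q_k = 485/66
→ (485, 66).  Check: 485²=235225, 54·66²=235224, difference 1.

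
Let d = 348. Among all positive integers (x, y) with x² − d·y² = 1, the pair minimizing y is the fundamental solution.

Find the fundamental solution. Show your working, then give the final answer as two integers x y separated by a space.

d=348: √d = [18; 1,1,1,8,1,1,1,36] (ℓ=8, even), read p_7/q_7
k=0  a_k=18  p_k/q_k = 18/1
k=1  a_k=1  p_k/q_k = 19/1
…
k=3  a_k=1  p_k/q_k = 56/3
…
k=6  a_k=1  p_k/q_k = 1026/55
k=7  a_k=1  p_k/q_k = 1567/84
fundamental: x₁=1567, y₁=84  (since 2455489 − 348·7056 = 1)

1567 84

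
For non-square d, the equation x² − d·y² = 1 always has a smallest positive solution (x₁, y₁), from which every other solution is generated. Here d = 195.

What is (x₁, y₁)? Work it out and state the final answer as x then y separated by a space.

√195 → a₀=13, period (1,26); ℓ=2 even so k=1
i=0: a=13 ⇒ p=13, q=1
i=1: a=1 ⇒ p=14, q=1
fundamental: x₁=14, y₁=1  (since 196 − 195·1 = 1)

14 1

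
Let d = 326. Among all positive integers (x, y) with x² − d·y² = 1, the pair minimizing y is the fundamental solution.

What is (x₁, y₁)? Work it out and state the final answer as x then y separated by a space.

d=326: √d = [18; 18,36] (ℓ=2, even), read p_1/q_1
k=0  a_k=18  p_k/q_k = 18/1
k=1  a_k=18  p_k/q_k = 325/18
fundamental: x₁=325, y₁=18  (since 105625 − 326·324 = 1)

325 18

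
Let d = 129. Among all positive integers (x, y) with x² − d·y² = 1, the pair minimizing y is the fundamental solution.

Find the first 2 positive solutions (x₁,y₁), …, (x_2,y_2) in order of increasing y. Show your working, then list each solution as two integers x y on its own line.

√129 → a₀=11, period (2,1,3,1,6,1,3,1,2,22); ℓ=10 even so k=9
i=0: a=11 ⇒ p=11, q=1
i=1: a=2 ⇒ p=23, q=2
i=2: a=1 ⇒ p=34, q=3
i=3: a=3 ⇒ p=125, q=11
i=4: a=1 ⇒ p=159, q=14
i=5: a=6 ⇒ p=1079, q=95
i=6: a=1 ⇒ p=1238, q=109
…
i=8: a=1 ⇒ p=6031, q=531
i=9: a=2 ⇒ p=16855, q=1484
fundamental: x₁=16855, y₁=1484  (since 284091025 − 129·2202256 = 1)
(x_2, y_2) = (16855·16855 + 129·1484·1484, 16855·1484 + 1484·16855) = (568182049, 50025640)

16855 1484
568182049 50025640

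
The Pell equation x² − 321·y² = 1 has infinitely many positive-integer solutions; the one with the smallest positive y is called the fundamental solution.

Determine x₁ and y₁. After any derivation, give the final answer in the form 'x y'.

√321 = [17; 1,10,1,34, …], period ℓ=4 (even) → k=3
step 0: (17, 1)  from 17·(1,0) + (0,1)
…
step 2: (197, 11)  from 10·(18,1) + (17,1)
step 3: (215, 12)  from 1·(197,11) + (18,1)
(x₁, y₁) = (215, 12);  215² − 321·12² = 1 ✓

215 12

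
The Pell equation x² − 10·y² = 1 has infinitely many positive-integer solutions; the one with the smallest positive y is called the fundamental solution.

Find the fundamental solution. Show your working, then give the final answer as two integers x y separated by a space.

19 6

√10 → a₀=3, period (6); ℓ=1 odd so k=1
k=0  a_k=3  p_k/q_k = 3/1
k=1  a_k=6  p_k/q_k = 19/6
(x₁, y₁) = (19, 6);  19² − 10·6² = 1 ✓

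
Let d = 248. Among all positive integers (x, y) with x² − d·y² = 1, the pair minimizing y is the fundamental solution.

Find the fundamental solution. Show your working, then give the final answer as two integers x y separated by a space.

63 4

d=248: √d = [15; 1,2,1,30] (ℓ=4, even), read p_3/q_3
i=0: a=15 ⇒ p=15, q=1
i=1: a=1 ⇒ p=16, q=1
i=2: a=2 ⇒ p=47, q=3
i=3: a=1 ⇒ p=63, q=4
fundamental: x₁=63, y₁=4  (since 3969 − 248·16 = 1)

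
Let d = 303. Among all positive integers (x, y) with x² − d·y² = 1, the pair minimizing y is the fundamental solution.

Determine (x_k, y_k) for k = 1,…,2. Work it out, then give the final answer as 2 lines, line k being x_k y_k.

2524 145
12741151 731960

[17; 2,2,5,2,2,34] for √303; ℓ=6 ⇒ convergent index 5
k=0  a_k=17  p_k/q_k = 17/1
k=1  a_k=2  p_k/q_k = 35/2
…
k=4  a_k=2  p_k/q_k = 1027/59
k=5  a_k=2  p_k/q_k = 2524/145
fundamental: x₁=2524, y₁=145  (since 6370576 − 303·21025 = 1)
(x_2, y_2) = (2524·2524 + 303·145·145, 2524·145 + 145·2524) = (12741151, 731960)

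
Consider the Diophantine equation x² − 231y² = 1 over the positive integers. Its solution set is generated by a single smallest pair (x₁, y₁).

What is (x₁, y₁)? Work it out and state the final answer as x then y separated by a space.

76 5

√231 → a₀=15, period (5,30); ℓ=2 even so k=1
k=0  a_k=15  p_k/q_k = 15/1
k=1  a_k=5  p_k/q_k = 76/5
fundamental: x₁=76, y₁=5  (since 5776 − 231·25 = 1)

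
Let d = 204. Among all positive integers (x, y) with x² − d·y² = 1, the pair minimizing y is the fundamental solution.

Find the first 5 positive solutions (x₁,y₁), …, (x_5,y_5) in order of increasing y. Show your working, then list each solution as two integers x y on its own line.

4999 350
49980001 3499300
499700044999 34986001050
4996000999920001 349790034998600
49950017497500124999 3497200734930001750

√204 = [14; 3,1,1,6,1,1,3,28, …], period ℓ=8 (even) → k=7
a_0=14:  p_0=14·1+0=14,  q_0=14·0+1=1
…
a_4=6:  p_4=6·100+57=657,  q_4=6·7+4=46
…
a_6=1:  p_6=1·757+657=1414,  q_6=1·53+46=99
a_7=3:  p_7=3·1414+757=4999,  q_7=3·99+53=350
→ (4999, 350).  Check: 4999²=24990001, 204·350²=24990000, difference 1.
(x_2, y_2) = (4999·4999 + 204·350·350, 4999·350 + 350·4999) = (49980001, 3499300)
(x_3, y_3) = (4999·49980001 + 204·350·3499300, 4999·3499300 + 350·49980001) = (499700044999, 34986001050)
(x_4, y_4) = (4999·499700044999 + 204·350·34986001050, 4999·34986001050 + 350·499700044999) = (4996000999920001, 349790034998600)
(x_5, y_5) = (4999·4996000999920001 + 204·350·349790034998600, 4999·349790034998600 + 350·4996000999920001) = (49950017497500124999, 3497200734930001750)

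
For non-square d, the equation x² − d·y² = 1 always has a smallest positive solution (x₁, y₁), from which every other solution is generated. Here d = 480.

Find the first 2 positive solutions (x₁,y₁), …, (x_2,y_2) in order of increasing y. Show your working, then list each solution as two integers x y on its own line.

241 11
116161 5302

√480 = [21; 1,9,1,42, …], period ℓ=4 (even) → k=3
a_0=21:  p_0=21·1+0=21,  q_0=21·0+1=1
…
a_2=9:  p_2=9·22+21=219,  q_2=9·1+1=10
a_3=1:  p_3=1·219+22=241,  q_3=1·10+1=11
(x₁, y₁) = (241, 11);  241² − 480·11² = 1 ✓
(x_2, y_2) = (241·241 + 480·11·11, 241·11 + 11·241) = (116161, 5302)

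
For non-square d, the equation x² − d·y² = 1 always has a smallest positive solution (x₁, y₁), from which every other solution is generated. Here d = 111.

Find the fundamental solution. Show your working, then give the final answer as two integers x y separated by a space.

295 28

√111 → a₀=10, period (1,1,6,1,1,20); ℓ=6 even so k=5
a_0=10:  p_0=10·1+0=10,  q_0=10·0+1=1
a_1=1:  p_1=1·10+1=11,  q_1=1·1+0=1
a_2=1:  p_2=1·11+10=21,  q_2=1·1+1=2
a_3=6:  p_3=6·21+11=137,  q_3=6·2+1=13
a_4=1:  p_4=1·137+21=158,  q_4=1·13+2=15
a_5=1:  p_5=1·158+137=295,  q_5=1·15+13=28
(x₁, y₁) = (295, 28);  295² − 111·28² = 1 ✓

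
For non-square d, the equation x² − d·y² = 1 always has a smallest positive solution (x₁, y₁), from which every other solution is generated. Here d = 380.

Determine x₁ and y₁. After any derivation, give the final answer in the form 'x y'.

39 2

√380 = [19; 2,38, …], period ℓ=2 (even) → k=1
a_0=19:  p_0=19·1+0=19,  q_0=19·0+1=1
a_1=2:  p_1=2·19+1=39,  q_1=2·1+0=2
fundamental: x₁=39, y₁=2  (since 1521 − 380·4 = 1)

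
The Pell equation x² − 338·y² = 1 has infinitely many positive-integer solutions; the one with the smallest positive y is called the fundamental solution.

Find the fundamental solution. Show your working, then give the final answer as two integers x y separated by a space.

√338 → a₀=18, period (2,1,1,2,36); ℓ=5 odd so k=9
step 0: (18, 1)  from 18·(1,0) + (0,1)
…
step 2: (55, 3)  from 1·(37,2) + (18,1)
…
step 6: (17631, 959)  from 2·(8696,473) + (239,13)
step 7: (26327, 1432)  from 1·(17631,959) + (8696,473)
step 8: (43958, 2391)  from 1·(26327,1432) + (17631,959)
step 9: (114243, 6214)  from 2·(43958,2391) + (26327,1432)
→ (114243, 6214).  Check: 114243²=13051463049, 338·6214²=13051463048, difference 1.

114243 6214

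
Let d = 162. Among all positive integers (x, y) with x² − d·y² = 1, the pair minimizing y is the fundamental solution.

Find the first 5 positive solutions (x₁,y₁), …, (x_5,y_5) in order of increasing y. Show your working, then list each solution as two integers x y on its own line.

[12; 1,2,1,2,12,2,1,2,1,24] for √162; ℓ=10 ⇒ convergent index 9
a_0=12:  p_0=12·1+0=12,  q_0=12·0+1=1
…
a_2=2:  p_2=2·13+12=38,  q_2=2·1+1=3
a_3=1:  p_3=1·38+13=51,  q_3=1·3+1=4
a_4=2:  p_4=2·51+38=140,  q_4=2·4+3=11
a_5=12:  p_5=12·140+51=1731,  q_5=12·11+4=136
a_6=2:  p_6=2·1731+140=3602,  q_6=2·136+11=283
a_7=1:  p_7=1·3602+1731=5333,  q_7=1·283+136=419
a_8=2:  p_8=2·5333+3602=14268,  q_8=2·419+283=1121
a_9=1:  p_9=1·14268+5333=19601,  q_9=1·1121+419=1540
→ (19601, 1540).  Check: 19601²=384199201, 162·1540²=384199200, difference 1.
k=2:  x_2 = 19601·19601+162·1540·1540 = 768398401,  y_2 = 19601·1540+1540·19601 = 60371080
k=3:  x_3 = 19601·768398401+162·1540·60371080 = 30122754096401,  y_3 = 19601·60371080+1540·768398401 = 2366667076620
k=4:  x_4 = 19601·30122754096401+162·1540·2366667076620 = 1180872205318713601,  y_4 = 19601·2366667076620+1540·30122754096401 = 92778082677286160
k=5:  x_5 = 19601·1180872205318713601+162·1540·92778082677286160 = 46292552162781456490001,  y_5 = 19601·92778082677286160+1540·1180872205318713601 = 3637086394748304967700

19601 1540
768398401 60371080
30122754096401 2366667076620
1180872205318713601 92778082677286160
46292552162781456490001 3637086394748304967700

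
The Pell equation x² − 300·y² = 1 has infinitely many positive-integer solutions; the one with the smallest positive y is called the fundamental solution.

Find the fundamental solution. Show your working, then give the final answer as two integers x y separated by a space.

1351 78

[17; 3,8,3,34] for √300; ℓ=4 ⇒ convergent index 3
i=0: a=17 ⇒ p=17, q=1
i=1: a=3 ⇒ p=52, q=3
i=2: a=8 ⇒ p=433, q=25
i=3: a=3 ⇒ p=1351, q=78
→ (1351, 78).  Check: 1351²=1825201, 300·78²=1825200, difference 1.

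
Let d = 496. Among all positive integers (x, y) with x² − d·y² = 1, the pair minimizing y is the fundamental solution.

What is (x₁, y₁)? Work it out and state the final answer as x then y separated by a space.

√496 = [22; 3,1,2,4,1,…,1,3,44, …], period ℓ=16 (even) → k=15
i=0: a=22 ⇒ p=22, q=1
i=1: a=3 ⇒ p=67, q=3
…
i=3: a=2 ⇒ p=245, q=11
i=4: a=4 ⇒ p=1069, q=48
i=5: a=1 ⇒ p=1314, q=59
…
i=7: a=2 ⇒ p=6080, q=273
i=8: a=2 ⇒ p=14543, q=653
i=9: a=2 ⇒ p=35166, q=1579
i=10: a=1 ⇒ p=49709, q=2232
i=11: a=1 ⇒ p=84875, q=3811
i=12: a=4 ⇒ p=389209, q=17476
i=13: a=2 ⇒ p=863293, q=38763
i=14: a=1 ⇒ p=1252502, q=56239
i=15: a=3 ⇒ p=4620799, q=207480
fundamental: x₁=4620799, y₁=207480  (since 21351783398401 − 496·43047950400 = 1)

4620799 207480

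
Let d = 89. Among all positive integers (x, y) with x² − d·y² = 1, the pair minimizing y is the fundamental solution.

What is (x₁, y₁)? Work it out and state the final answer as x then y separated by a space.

√89 = [9; 2,3,3,2,18, …], period ℓ=5 (odd) → k=9
k=0  a_k=9  p_k/q_k = 9/1
k=1  a_k=2  p_k/q_k = 19/2
k=2  a_k=3  p_k/q_k = 66/7
…
k=8  a_k=3  p_k/q_k = 216991/23001
k=9  a_k=2  p_k/q_k = 500001/53000
fundamental: x₁=500001, y₁=53000  (since 250001000001 − 89·2809000000 = 1)

500001 53000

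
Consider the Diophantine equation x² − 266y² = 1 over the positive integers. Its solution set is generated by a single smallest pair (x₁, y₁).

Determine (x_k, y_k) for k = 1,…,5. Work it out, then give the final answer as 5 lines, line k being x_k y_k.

[16; 3,4,3,32] for √266; ℓ=4 ⇒ convergent index 3
k=0  a_k=16  p_k/q_k = 16/1
k=1  a_k=3  p_k/q_k = 49/3
k=2  a_k=4  p_k/q_k = 212/13
k=3  a_k=3  p_k/q_k = 685/42
(x₁, y₁) = (685, 42);  685² − 266·42² = 1 ✓
k=2:  x_2 = 685·685+266·42·42 = 938449,  y_2 = 685·42+42·685 = 57540
k=3:  x_3 = 685·938449+266·42·57540 = 1285674445,  y_3 = 685·57540+42·938449 = 78829758
k=4:  x_4 = 685·1285674445+266·42·78829758 = 1761373051201,  y_4 = 685·78829758+42·1285674445 = 107996710920
k=5:  x_5 = 685·1761373051201+266·42·107996710920 = 2413079794470925,  y_5 = 685·107996710920+42·1761373051201 = 147955415130642

685 42
938449 57540
1285674445 78829758
1761373051201 107996710920
2413079794470925 147955415130642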